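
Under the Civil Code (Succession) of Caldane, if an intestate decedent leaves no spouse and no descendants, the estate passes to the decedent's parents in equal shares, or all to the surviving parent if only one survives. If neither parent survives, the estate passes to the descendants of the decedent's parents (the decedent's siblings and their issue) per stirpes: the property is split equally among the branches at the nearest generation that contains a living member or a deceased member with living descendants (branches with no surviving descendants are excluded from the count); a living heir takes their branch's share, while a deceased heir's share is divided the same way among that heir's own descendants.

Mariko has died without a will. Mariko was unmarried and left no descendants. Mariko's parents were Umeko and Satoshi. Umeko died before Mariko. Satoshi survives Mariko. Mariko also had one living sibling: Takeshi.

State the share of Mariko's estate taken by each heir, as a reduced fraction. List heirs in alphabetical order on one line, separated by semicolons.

Only one parent, Satoshi, survives, so Satoshi takes the entire estate. The siblings take nothing because a surviving parent has priority.

Satoshi 1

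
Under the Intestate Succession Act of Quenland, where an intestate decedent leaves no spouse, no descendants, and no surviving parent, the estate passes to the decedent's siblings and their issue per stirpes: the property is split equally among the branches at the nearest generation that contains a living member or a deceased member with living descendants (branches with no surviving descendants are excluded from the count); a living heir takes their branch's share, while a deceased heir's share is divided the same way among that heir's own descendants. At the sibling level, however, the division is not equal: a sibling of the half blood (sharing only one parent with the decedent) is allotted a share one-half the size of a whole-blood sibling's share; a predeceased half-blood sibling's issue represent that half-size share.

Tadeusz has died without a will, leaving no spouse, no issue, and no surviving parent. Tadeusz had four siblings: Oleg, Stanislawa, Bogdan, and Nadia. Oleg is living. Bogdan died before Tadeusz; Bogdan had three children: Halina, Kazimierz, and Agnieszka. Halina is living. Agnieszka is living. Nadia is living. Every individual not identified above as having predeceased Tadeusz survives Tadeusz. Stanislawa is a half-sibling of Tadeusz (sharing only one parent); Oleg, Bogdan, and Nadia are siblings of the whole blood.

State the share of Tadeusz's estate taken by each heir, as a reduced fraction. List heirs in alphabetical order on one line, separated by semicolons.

Agnieszka 2/21; Halina 2/21; Kazimierz 2/21; Nadia 2/7; Oleg 2/7; Stanislawa 1/7

No spouse, descendants, or parent survives, so the estate passes to Tadeusz's siblings per stirpes.
Half-blood siblings count for one-half the weight of whole-blood siblings at the initial division.
Dividing 1 in proportion to weights (total weight 7/2): Oleg (weight 1) → 2/7; Stanislawa (weight 1/2) → 1/7; Bogdan (weight 1) → 2/7; Nadia (weight 1) → 2/7.
Oleg is living and takes 2/7.
Stanislawa is living and takes 1/7.
Bogdan predeceased; the 2/7 allotted to Bogdan's branch passes to Bogdan's issue by representation.
The 2/7 is divided into 3 equal shares of 2/21 among Halina, Kazimierz, Agnieszka.
Halina is living and takes 2/21.
Kazimierz is living and takes 2/21.
Agnieszka is living and takes 2/21.
Nadia is living and takes 2/7.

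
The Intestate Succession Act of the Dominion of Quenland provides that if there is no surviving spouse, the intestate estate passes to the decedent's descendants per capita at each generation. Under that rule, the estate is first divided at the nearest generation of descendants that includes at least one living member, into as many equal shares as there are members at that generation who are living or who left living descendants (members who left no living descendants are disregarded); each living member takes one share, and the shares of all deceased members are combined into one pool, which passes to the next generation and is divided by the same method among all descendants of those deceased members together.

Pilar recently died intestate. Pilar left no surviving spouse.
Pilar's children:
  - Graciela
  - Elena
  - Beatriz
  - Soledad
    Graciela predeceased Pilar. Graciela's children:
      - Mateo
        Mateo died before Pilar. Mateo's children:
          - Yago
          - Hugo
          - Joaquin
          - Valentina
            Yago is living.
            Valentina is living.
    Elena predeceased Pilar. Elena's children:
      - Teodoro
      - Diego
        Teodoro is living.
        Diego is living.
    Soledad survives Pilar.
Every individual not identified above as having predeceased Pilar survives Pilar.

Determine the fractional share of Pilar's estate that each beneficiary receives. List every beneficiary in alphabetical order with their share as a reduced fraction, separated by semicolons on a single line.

Beatriz 1/4; Diego 1/6; Hugo 1/24; Joaquin 1/24; Soledad 1/4; Teodoro 1/6; Valentina 1/24; Yago 1/24

There is no surviving spouse, so the entire estate passes to Pilar's descendants per capita at each generation.
At generation 1 (Graciela, Elena, Beatriz, Soledad) there are 4 shares of (1)/4 = 1/4 each.
Living: Beatriz and Soledad — each takes 1/4.
Deceased: Graciela and Elena. Their combined 1/2 is pooled and carried to generation 2.
At generation 2 (Mateo, Teodoro, Diego) there are 3 shares of (1/2)/3 = 1/6 each.
Living: Teodoro and Diego — each takes 1/6.
Deceased: Mateo. That 1/6 share is carried to generation 3.
At generation 3 (Yago, Hugo, Joaquin, Valentina) there are 4 shares of (1/6)/4 = 1/24 each.
Living: Yago, Hugo, Joaquin, and Valentina — each takes 1/24.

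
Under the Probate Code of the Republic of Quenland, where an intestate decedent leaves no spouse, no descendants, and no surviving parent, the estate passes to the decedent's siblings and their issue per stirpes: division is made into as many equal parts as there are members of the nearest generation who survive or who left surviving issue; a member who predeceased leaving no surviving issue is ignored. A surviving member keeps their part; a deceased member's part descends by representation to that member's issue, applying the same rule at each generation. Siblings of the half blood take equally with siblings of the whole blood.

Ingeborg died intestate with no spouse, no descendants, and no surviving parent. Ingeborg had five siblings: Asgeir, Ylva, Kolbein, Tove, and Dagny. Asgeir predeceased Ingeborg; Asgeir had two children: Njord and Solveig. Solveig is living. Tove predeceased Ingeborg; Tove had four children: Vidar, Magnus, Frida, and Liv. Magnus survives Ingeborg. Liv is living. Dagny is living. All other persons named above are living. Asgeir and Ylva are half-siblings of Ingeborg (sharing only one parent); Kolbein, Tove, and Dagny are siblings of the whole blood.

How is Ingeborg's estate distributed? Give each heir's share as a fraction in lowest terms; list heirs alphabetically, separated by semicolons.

Dagny 1/5; Frida 1/20; Kolbein 1/5; Liv 1/20; Magnus 1/20; Njord 1/10; Solveig 1/10; Vidar 1/20; Ylva 1/5

No spouse, descendants, or parent survives, so the estate passes to Ingeborg's siblings per stirpes.
Half-blood and whole-blood siblings take equally under the stated rule.
The estate is divided into 5 equal shares of 1/5 among Asgeir, Ylva, Kolbein, Tove, Dagny.
Asgeir predeceased; the 1/5 allotted to Asgeir's branch passes to Asgeir's issue by representation.
The 1/5 is divided into 2 equal shares of 1/10 among Njord, Solveig.
Njord is living and takes 1/10.
Solveig is living and takes 1/10.
Ylva is living and takes 1/5.
Kolbein is living and takes 1/5.
Tove predeceased; the 1/5 allotted to Tove's branch passes to Tove's issue by representation.
The 1/5 is divided into 4 equal shares of 1/20 among Vidar, Magnus, Frida, Liv.
Vidar is living and takes 1/20.
Magnus is living and takes 1/20.
Frida is living and takes 1/20.
Liv is living and takes 1/20.
Dagny is living and takes 1/5.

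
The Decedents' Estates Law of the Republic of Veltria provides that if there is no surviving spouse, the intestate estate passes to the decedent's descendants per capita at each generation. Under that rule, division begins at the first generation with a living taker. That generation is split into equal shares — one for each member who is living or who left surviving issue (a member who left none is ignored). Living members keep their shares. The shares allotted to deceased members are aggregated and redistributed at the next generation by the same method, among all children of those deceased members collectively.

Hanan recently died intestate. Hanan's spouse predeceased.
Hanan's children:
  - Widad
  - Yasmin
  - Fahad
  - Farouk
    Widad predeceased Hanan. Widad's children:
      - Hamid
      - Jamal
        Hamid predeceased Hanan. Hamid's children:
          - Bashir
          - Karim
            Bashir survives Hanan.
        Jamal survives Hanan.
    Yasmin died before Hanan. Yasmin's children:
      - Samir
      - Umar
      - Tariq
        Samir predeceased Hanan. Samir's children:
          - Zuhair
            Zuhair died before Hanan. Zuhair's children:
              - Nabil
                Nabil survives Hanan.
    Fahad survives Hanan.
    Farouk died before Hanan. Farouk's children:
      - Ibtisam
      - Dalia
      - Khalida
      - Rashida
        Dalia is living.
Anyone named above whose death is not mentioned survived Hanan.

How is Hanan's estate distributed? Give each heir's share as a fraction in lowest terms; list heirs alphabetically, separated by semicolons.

Bashir 1/18; Dalia 1/12; Fahad 1/4; Ibtisam 1/12; Jamal 1/12; Karim 1/18; Khalida 1/12; Nabil 1/18; Rashida 1/12; Tariq 1/12; Umar 1/12

There is no surviving spouse, so the entire estate passes to Hanan's descendants per capita at each generation.
At generation 1 (Widad, Yasmin, Fahad, Farouk) there are 4 shares of (1)/4 = 1/4 each.
Living: Fahad — each takes 1/4.
Deceased: Widad, Yasmin, and Farouk. Their combined 3/4 is pooled and carried to generation 2.
At generation 2 (Hamid, Jamal, Samir, Umar, Tariq, Ibtisam, Dalia, Khalida, Rashida) there are 9 shares of (3/4)/9 = 1/12 each.
Living: Jamal, Umar, Tariq, Ibtisam, Dalia, Khalida, and Rashida — each takes 1/12.
Deceased: Hamid and Samir. Their combined 1/6 is pooled and carried to generation 3.
At generation 3 (Bashir, Karim, Zuhair) there are 3 shares of (1/6)/3 = 1/18 each.
Living: Bashir and Karim — each takes 1/18.
Deceased: Zuhair. That 1/18 share is carried to generation 4.
At generation 4 (Nabil) there are 1 shares of (1/18)/1 = 1/18 each.
Living: Nabil — each takes 1/18.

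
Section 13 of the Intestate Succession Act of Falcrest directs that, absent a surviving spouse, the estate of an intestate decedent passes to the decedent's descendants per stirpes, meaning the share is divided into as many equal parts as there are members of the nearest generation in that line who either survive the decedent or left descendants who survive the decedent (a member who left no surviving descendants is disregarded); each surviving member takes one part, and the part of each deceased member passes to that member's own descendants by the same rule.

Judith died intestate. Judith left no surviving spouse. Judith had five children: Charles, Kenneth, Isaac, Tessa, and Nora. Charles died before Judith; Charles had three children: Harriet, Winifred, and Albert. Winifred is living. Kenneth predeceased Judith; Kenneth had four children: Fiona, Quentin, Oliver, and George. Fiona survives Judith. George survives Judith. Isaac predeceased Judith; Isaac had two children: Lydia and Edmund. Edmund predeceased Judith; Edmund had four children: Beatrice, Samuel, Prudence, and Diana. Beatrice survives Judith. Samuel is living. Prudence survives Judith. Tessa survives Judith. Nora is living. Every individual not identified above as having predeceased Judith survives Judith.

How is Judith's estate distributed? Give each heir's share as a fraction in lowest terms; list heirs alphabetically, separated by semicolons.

Albert 1/15; Beatrice 1/40; Diana 1/40; Fiona 1/20; George 1/20; Harriet 1/15; Lydia 1/10; Nora 1/5; Oliver 1/20; Prudence 1/40; Quentin 1/20; Samuel 1/40; Tessa 1/5; Winifred 1/15

There is no surviving spouse, so the entire estate passes to Judith's descendants per stirpes.
The estate is divided into 5 equal shares of 1/5 among Charles, Kenneth, Isaac, Tessa, Nora.
Charles predeceased; the 1/5 allotted to Charles's branch passes to Charles's issue by representation.
The 1/5 is divided into 3 equal shares of 1/15 among Harriet, Winifred, Albert.
Harriet is living and takes 1/15.
Winifred is living and takes 1/15.
Albert is living and takes 1/15.
Kenneth predeceased; the 1/5 allotted to Kenneth's branch passes to Kenneth's issue by representation.
The 1/5 is divided into 4 equal shares of 1/20 among Fiona, Quentin, Oliver, George.
Fiona is living and takes 1/20.
Quentin is living and takes 1/20.
Oliver is living and takes 1/20.
George is living and takes 1/20.
Isaac predeceased; the 1/5 allotted to Isaac's branch passes to Isaac's issue by representation.
The 1/5 is divided into 2 equal shares of 1/10 among Lydia, Edmund.
Lydia is living and takes 1/10.
Edmund predeceased; the 1/10 allotted to Edmund's branch passes to Edmund's issue by representation.
The 1/10 is divided into 4 equal shares of 1/40 among Beatrice, Samuel, Prudence, Diana.
Beatrice is living and takes 1/40.
Samuel is living and takes 1/40.
Prudence is living and takes 1/40.
Diana is living and takes 1/40.
Tessa is living and takes 1/5.
Nora is living and takes 1/5.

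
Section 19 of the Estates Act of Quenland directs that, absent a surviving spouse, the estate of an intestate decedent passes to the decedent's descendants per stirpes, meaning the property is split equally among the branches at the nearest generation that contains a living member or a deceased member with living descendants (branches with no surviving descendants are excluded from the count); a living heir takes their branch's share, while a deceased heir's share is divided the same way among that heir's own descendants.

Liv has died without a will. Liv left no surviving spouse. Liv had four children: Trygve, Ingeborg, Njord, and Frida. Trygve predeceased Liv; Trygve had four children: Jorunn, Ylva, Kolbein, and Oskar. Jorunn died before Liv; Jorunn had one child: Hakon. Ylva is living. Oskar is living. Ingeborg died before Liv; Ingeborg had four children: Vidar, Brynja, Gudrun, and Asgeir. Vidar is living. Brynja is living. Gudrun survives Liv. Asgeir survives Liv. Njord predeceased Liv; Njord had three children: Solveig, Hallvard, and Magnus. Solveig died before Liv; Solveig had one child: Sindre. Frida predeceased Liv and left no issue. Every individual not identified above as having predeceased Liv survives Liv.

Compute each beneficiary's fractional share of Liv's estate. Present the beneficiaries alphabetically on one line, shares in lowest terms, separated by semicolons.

Asgeir 1/12; Brynja 1/12; Gudrun 1/12; Hakon 1/12; Hallvard 1/9; Kolbein 1/12; Magnus 1/9; Oskar 1/12; Sindre 1/9; Vidar 1/12; Ylva 1/12

There is no surviving spouse, so the entire estate passes to Liv's descendants per stirpes.
Frida left no surviving issue, so that branch lapses and is disregarded.
The estate is divided into 3 equal shares of 1/3 among Trygve, Ingeborg, Njord.
Trygve predeceased; the 1/3 allotted to Trygve's branch passes to Trygve's issue by representation.
The 1/3 is divided into 4 equal shares of 1/12 among Jorunn, Ylva, Kolbein, Oskar.
Jorunn predeceased; the 1/12 allotted to Jorunn's branch passes to Jorunn's issue by representation.
Hakon is the sole taker at this level and receives the full 1/12.
Ylva is living and takes 1/12.
Kolbein is living and takes 1/12.
Oskar is living and takes 1/12.
Ingeborg predeceased; the 1/3 allotted to Ingeborg's branch passes to Ingeborg's issue by representation.
The 1/3 is divided into 4 equal shares of 1/12 among Vidar, Brynja, Gudrun, Asgeir.
Vidar is living and takes 1/12.
Brynja is living and takes 1/12.
Gudrun is living and takes 1/12.
Asgeir is living and takes 1/12.
Njord predeceased; the 1/3 allotted to Njord's branch passes to Njord's issue by representation.
The 1/3 is divided into 3 equal shares of 1/9 among Solveig, Hallvard, Magnus.
Solveig predeceased; the 1/9 allotted to Solveig's branch passes to Solveig's issue by representation.
Sindre is the sole taker at this level and receives the full 1/9.
Hallvard is living and takes 1/9.
Magnus is living and takes 1/9.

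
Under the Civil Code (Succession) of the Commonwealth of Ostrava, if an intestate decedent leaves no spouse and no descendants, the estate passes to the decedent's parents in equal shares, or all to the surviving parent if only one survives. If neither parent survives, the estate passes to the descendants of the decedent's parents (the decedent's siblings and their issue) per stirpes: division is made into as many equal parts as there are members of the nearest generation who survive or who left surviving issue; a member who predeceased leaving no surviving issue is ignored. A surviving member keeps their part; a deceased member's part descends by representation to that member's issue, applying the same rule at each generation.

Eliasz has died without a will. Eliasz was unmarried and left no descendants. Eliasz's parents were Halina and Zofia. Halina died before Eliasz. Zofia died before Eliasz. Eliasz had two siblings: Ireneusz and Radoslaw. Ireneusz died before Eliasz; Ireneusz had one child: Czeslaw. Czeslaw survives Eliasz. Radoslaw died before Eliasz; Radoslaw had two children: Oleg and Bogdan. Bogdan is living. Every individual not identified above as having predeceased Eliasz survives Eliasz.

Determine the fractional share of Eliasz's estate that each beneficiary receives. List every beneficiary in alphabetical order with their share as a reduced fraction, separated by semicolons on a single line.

Bogdan 1/4; Czeslaw 1/2; Oleg 1/4

Neither parent survives and there are no descendants, so the estate passes to Eliasz's siblings and their issue per stirpes.
The estate is divided into 2 equal shares of 1/2 among Ireneusz, Radoslaw.
Ireneusz predeceased; the 1/2 allotted to Ireneusz's branch passes to Ireneusz's issue by representation.
Czeslaw is the sole taker at this level and receives the full 1/2.
Radoslaw predeceased; the 1/2 allotted to Radoslaw's branch passes to Radoslaw's issue by representation.
The 1/2 is divided into 2 equal shares of 1/4 among Oleg, Bogdan.
Oleg is living and takes 1/4.
Bogdan is living and takes 1/4.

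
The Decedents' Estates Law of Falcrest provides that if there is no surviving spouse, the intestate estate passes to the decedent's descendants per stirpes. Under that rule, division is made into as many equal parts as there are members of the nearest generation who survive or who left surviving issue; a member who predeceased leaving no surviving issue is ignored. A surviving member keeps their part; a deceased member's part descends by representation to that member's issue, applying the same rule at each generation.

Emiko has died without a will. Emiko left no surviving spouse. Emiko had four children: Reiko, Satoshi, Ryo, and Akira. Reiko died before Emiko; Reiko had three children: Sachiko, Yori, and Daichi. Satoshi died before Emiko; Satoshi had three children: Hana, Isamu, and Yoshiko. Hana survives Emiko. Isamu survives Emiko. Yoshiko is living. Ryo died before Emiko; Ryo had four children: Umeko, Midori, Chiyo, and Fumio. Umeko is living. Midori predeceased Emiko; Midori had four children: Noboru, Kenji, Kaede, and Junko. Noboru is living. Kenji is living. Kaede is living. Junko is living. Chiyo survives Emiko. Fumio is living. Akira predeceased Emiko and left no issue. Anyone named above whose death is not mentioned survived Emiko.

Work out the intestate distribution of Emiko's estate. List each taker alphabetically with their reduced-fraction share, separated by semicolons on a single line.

Chiyo 1/12; Daichi 1/9; Fumio 1/12; Hana 1/9; Isamu 1/9; Junko 1/48; Kaede 1/48; Kenji 1/48; Noboru 1/48; Sachiko 1/9; Umeko 1/12; Yori 1/9; Yoshiko 1/9

There is no surviving spouse, so the entire estate passes to Emiko's descendants per stirpes.
Akira left no surviving issue, so that branch lapses and is disregarded.
The estate is divided into 3 equal shares of 1/3 among Reiko, Satoshi, Ryo.
Reiko predeceased; the 1/3 allotted to Reiko's branch passes to Reiko's issue by representation.
The 1/3 is divided into 3 equal shares of 1/9 among Sachiko, Yori, Daichi.
Sachiko is living and takes 1/9.
Yori is living and takes 1/9.
Daichi is living and takes 1/9.
Satoshi predeceased; the 1/3 allotted to Satoshi's branch passes to Satoshi's issue by representation.
The 1/3 is divided into 3 equal shares of 1/9 among Hana, Isamu, Yoshiko.
Hana is living and takes 1/9.
Isamu is living and takes 1/9.
Yoshiko is living and takes 1/9.
Ryo predeceased; the 1/3 allotted to Ryo's branch passes to Ryo's issue by representation.
The 1/3 is divided into 4 equal shares of 1/12 among Umeko, Midori, Chiyo, Fumio.
Umeko is living and takes 1/12.
Midori predeceased; the 1/12 allotted to Midori's branch passes to Midori's issue by representation.
The 1/12 is divided into 4 equal shares of 1/48 among Noboru, Kenji, Kaede, Junko.
Noboru is living and takes 1/48.
Kenji is living and takes 1/48.
Kaede is living and takes 1/48.
Junko is living and takes 1/48.
Chiyo is living and takes 1/12.
Fumio is living and takes 1/12.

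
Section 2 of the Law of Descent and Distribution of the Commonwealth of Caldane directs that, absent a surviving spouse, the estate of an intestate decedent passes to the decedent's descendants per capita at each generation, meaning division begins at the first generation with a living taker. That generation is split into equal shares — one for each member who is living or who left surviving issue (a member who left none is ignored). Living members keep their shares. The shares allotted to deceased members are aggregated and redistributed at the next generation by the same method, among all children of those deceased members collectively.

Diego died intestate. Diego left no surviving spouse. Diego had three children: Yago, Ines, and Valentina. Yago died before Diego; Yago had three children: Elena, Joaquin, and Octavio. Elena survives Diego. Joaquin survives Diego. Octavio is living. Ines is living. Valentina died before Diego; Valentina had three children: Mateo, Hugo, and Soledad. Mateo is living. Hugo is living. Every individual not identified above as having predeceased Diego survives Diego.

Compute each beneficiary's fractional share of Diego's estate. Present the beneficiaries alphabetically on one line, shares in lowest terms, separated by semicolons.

There is no surviving spouse, so the entire estate passes to Diego's descendants per capita at each generation.
At generation 1 (Yago, Ines, Valentina) there are 3 shares of (1)/3 = 1/3 each.
Living: Ines — each takes 1/3.
Deceased: Yago and Valentina. Their combined 2/3 is pooled and carried to generation 2.
At generation 2 (Elena, Joaquin, Octavio, Mateo, Hugo, Soledad) there are 6 shares of (2/3)/6 = 1/9 each.
Living: Elena, Joaquin, Octavio, Mateo, Hugo, and Soledad — each takes 1/9.

Elena 1/9; Hugo 1/9; Ines 1/3; Joaquin 1/9; Mateo 1/9; Octavio 1/9; Soledad 1/9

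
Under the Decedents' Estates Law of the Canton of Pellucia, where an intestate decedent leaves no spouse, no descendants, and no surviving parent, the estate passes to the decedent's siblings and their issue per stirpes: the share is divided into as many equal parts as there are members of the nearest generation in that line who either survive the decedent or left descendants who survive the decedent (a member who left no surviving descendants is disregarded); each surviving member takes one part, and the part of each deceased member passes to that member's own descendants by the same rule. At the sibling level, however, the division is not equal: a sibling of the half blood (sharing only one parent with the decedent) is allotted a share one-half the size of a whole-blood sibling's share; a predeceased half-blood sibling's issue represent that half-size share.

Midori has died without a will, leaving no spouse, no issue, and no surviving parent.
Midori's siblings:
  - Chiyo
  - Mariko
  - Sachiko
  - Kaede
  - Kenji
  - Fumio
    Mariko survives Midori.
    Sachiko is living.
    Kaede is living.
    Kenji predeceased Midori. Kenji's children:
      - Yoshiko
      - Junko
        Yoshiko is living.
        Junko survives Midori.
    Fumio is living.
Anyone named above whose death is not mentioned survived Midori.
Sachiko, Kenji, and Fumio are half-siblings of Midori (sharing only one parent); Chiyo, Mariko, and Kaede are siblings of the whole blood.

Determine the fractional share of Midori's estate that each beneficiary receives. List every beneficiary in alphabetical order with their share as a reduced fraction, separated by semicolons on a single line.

No spouse, descendants, or parent survives, so the estate passes to Midori's siblings per stirpes.
Half-blood siblings count for one-half the weight of whole-blood siblings at the initial division.
Dividing 1 in proportion to weights (total weight 9/2): Chiyo (weight 1) → 2/9; Mariko (weight 1) → 2/9; Sachiko (weight 1/2) → 1/9; Kaede (weight 1) → 2/9; Kenji (weight 1/2) → 1/9; Fumio (weight 1/2) → 1/9.
Chiyo is living and takes 2/9.
Mariko is living and takes 2/9.
Sachiko is living and takes 1/9.
Kaede is living and takes 2/9.
Kenji predeceased; the 1/9 allotted to Kenji's branch passes to Kenji's issue by representation.
The 1/9 is divided into 2 equal shares of 1/18 among Yoshiko, Junko.
Yoshiko is living and takes 1/18.
Junko is living and takes 1/18.
Fumio is living and takes 1/9.

Chiyo 2/9; Fumio 1/9; Junko 1/18; Kaede 2/9; Mariko 2/9; Sachiko 1/9; Yoshiko 1/18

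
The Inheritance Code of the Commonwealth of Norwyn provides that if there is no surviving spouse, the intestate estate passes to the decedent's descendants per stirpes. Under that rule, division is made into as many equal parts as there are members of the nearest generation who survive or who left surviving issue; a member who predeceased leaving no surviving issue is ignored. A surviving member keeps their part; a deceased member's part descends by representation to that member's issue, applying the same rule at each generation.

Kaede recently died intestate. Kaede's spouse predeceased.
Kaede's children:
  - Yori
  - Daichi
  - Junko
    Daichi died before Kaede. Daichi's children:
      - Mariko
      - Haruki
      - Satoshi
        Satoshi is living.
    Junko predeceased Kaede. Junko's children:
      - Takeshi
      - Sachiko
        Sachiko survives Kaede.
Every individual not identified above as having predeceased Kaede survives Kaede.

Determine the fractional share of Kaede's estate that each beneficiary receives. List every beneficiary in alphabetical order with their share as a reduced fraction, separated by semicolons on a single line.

There is no surviving spouse, so the entire estate passes to Kaede's descendants per stirpes.
The estate is divided into 3 equal shares of 1/3 among Yori, Daichi, Junko.
Yori is living and takes 1/3.
Daichi predeceased; the 1/3 allotted to Daichi's branch passes to Daichi's issue by representation.
The 1/3 is divided into 3 equal shares of 1/9 among Mariko, Haruki, Satoshi.
Mariko is living and takes 1/9.
Haruki is living and takes 1/9.
Satoshi is living and takes 1/9.
Junko predeceased; the 1/3 allotted to Junko's branch passes to Junko's issue by representation.
The 1/3 is divided into 2 equal shares of 1/6 among Takeshi, Sachiko.
Takeshi is living and takes 1/6.
Sachiko is living and takes 1/6.

Haruki 1/9; Mariko 1/9; Sachiko 1/6; Satoshi 1/9; Takeshi 1/6; Yori 1/3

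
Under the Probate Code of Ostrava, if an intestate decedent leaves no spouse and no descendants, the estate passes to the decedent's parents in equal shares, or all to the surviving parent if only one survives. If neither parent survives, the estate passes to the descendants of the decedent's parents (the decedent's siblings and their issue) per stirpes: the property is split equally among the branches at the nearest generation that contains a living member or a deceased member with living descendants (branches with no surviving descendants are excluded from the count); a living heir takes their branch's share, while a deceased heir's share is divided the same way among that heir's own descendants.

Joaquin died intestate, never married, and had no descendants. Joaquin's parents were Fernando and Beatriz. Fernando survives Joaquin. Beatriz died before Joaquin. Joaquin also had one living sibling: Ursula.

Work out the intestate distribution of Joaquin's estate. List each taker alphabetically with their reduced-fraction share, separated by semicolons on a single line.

Only one parent, Fernando, survives, so Fernando takes the entire estate. The siblings take nothing because a surviving parent has priority.

Fernando 1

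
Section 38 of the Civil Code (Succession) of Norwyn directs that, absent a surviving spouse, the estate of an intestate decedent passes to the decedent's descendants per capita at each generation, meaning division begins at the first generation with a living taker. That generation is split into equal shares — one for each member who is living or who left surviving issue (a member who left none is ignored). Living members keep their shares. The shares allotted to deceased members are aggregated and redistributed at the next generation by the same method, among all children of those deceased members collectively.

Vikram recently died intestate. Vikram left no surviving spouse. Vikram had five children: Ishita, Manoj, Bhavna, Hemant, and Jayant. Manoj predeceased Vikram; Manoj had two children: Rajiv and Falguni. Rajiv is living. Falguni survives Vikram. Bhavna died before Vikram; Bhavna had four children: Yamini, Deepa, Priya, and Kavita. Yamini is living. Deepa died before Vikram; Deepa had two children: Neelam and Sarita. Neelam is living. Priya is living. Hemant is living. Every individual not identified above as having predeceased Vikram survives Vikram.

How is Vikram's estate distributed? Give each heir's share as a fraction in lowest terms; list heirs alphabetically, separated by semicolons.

There is no surviving spouse, so the entire estate passes to Vikram's descendants per capita at each generation.
At generation 1 (Ishita, Manoj, Bhavna, Hemant, Jayant) there are 5 shares of (1)/5 = 1/5 each.
Living: Ishita, Hemant, and Jayant — each takes 1/5.
Deceased: Manoj and Bhavna. Their combined 2/5 is pooled and carried to generation 2.
At generation 2 (Rajiv, Falguni, Yamini, Deepa, Priya, Kavita) there are 6 shares of (2/5)/6 = 1/15 each.
Living: Rajiv, Falguni, Yamini, Priya, and Kavita — each takes 1/15.
Deceased: Deepa. That 1/15 share is carried to generation 3.
At generation 3 (Neelam, Sarita) there are 2 shares of (1/15)/2 = 1/30 each.
Living: Neelam and Sarita — each takes 1/30.

Falguni 1/15; Hemant 1/5; Ishita 1/5; Jayant 1/5; Kavita 1/15; Neelam 1/30; Priya 1/15; Rajiv 1/15; Sarita 1/30; Yamini 1/15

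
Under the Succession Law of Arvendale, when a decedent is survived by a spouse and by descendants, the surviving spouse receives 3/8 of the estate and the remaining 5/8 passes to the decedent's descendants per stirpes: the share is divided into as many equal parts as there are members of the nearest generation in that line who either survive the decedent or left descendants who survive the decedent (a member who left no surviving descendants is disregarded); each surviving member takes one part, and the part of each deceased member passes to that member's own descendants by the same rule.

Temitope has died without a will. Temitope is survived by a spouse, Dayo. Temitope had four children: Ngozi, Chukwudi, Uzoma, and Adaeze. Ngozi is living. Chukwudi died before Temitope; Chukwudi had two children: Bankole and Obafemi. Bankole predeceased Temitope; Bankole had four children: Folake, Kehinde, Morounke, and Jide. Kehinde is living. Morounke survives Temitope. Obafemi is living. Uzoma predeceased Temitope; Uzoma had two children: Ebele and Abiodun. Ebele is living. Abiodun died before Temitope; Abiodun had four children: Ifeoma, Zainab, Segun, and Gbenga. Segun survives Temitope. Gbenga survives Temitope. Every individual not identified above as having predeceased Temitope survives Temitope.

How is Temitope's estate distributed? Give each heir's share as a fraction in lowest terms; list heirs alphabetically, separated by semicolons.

Dayo, as surviving spouse, takes 3/8.
The remaining 5/8 passes to Temitope's descendants per stirpes.
The 5/8 is divided into 4 equal shares of 5/32 among Ngozi, Chukwudi, Uzoma, Adaeze.
Ngozi is living and takes 5/32.
Chukwudi predeceased; the 5/32 allotted to Chukwudi's branch passes to Chukwudi's issue by representation.
The 5/32 is divided into 2 equal shares of 5/64 among Bankole, Obafemi.
Bankole predeceased; the 5/64 allotted to Bankole's branch passes to Bankole's issue by representation.
The 5/64 is divided into 4 equal shares of 5/256 among Folake, Kehinde, Morounke, Jide.
Folake is living and takes 5/256.
Kehinde is living and takes 5/256.
Morounke is living and takes 5/256.
Jide is living and takes 5/256.
Obafemi is living and takes 5/64.
Uzoma predeceased; the 5/32 allotted to Uzoma's branch passes to Uzoma's issue by representation.
The 5/32 is divided into 2 equal shares of 5/64 among Ebele, Abiodun.
Ebele is living and takes 5/64.
Abiodun predeceased; the 5/64 allotted to Abiodun's branch passes to Abiodun's issue by representation.
The 5/64 is divided into 4 equal shares of 5/256 among Ifeoma, Zainab, Segun, Gbenga.
Ifeoma is living and takes 5/256.
Zainab is living and takes 5/256.
Segun is living and takes 5/256.
Gbenga is living and takes 5/256.
Adaeze is living and takes 5/32.

Adaeze 5/32; Dayo 3/8; Ebele 5/64; Folake 5/256; Gbenga 5/256; Ifeoma 5/256; Jide 5/256; Kehinde 5/256; Morounke 5/256; Ngozi 5/32; Obafemi 5/64; Segun 5/256; Zainab 5/256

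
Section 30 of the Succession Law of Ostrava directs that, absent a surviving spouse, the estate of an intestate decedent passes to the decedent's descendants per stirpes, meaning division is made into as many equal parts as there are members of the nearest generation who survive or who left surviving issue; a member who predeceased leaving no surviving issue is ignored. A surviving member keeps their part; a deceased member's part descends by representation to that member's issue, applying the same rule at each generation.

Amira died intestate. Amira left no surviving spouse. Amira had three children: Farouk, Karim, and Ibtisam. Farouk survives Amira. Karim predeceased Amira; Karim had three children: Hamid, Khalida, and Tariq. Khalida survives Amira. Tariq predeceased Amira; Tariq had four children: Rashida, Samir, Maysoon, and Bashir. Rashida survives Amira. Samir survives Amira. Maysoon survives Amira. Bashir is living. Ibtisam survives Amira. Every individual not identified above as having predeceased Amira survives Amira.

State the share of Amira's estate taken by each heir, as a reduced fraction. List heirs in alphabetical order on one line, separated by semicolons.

There is no surviving spouse, so the entire estate passes to Amira's descendants per stirpes.
The estate is divided into 3 equal shares of 1/3 among Farouk, Karim, Ibtisam.
Farouk is living and takes 1/3.
Karim predeceased; the 1/3 allotted to Karim's branch passes to Karim's issue by representation.
The 1/3 is divided into 3 equal shares of 1/9 among Hamid, Khalida, Tariq.
Hamid is living and takes 1/9.
Khalida is living and takes 1/9.
Tariq predeceased; the 1/9 allotted to Tariq's branch passes to Tariq's issue by representation.
The 1/9 is divided into 4 equal shares of 1/36 among Rashida, Samir, Maysoon, Bashir.
Rashida is living and takes 1/36.
Samir is living and takes 1/36.
Maysoon is living and takes 1/36.
Bashir is living and takes 1/36.
Ibtisam is living and takes 1/3.

Bashir 1/36; Farouk 1/3; Hamid 1/9; Ibtisam 1/3; Khalida 1/9; Maysoon 1/36; Rashida 1/36; Samir 1/36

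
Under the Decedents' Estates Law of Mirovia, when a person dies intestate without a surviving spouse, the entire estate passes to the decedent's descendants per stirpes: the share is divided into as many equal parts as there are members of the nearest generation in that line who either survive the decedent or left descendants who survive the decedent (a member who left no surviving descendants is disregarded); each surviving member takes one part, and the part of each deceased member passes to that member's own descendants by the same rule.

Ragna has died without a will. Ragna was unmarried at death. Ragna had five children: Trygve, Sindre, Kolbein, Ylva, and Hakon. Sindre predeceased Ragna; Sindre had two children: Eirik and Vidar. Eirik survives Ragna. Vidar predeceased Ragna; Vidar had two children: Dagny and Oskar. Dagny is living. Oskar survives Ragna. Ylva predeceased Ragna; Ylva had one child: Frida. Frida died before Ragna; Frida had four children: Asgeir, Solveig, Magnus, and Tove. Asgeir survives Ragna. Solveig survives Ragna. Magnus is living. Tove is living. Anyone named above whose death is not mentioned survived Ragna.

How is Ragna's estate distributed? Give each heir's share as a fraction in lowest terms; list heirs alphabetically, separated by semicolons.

There is no surviving spouse, so the entire estate passes to Ragna's descendants per stirpes.
The estate is divided into 5 equal shares of 1/5 among Trygve, Sindre, Kolbein, Ylva, Hakon.
Trygve is living and takes 1/5.
Sindre predeceased; the 1/5 allotted to Sindre's branch passes to Sindre's issue by representation.
The 1/5 is divided into 2 equal shares of 1/10 among Eirik, Vidar.
Eirik is living and takes 1/10.
Vidar predeceased; the 1/10 allotted to Vidar's branch passes to Vidar's issue by representation.
The 1/10 is divided into 2 equal shares of 1/20 among Dagny, Oskar.
Dagny is living and takes 1/20.
Oskar is living and takes 1/20.
Kolbein is living and takes 1/5.
Ylva predeceased; the 1/5 allotted to Ylva's branch passes to Ylva's issue by representation.
Frida's line is the sole branch at this level, so the full 1/5 passes to Frida's issue by representation.
The 1/5 is divided into 4 equal shares of 1/20 among Asgeir, Solveig, Magnus, Tove.
Asgeir is living and takes 1/20.
Solveig is living and takes 1/20.
Magnus is living and takes 1/20.
Tove is living and takes 1/20.
Hakon is living and takes 1/5.

Asgeir 1/20; Dagny 1/20; Eirik 1/10; Hakon 1/5; Kolbein 1/5; Magnus 1/20; Oskar 1/20; Solveig 1/20; Tove 1/20; Trygve 1/5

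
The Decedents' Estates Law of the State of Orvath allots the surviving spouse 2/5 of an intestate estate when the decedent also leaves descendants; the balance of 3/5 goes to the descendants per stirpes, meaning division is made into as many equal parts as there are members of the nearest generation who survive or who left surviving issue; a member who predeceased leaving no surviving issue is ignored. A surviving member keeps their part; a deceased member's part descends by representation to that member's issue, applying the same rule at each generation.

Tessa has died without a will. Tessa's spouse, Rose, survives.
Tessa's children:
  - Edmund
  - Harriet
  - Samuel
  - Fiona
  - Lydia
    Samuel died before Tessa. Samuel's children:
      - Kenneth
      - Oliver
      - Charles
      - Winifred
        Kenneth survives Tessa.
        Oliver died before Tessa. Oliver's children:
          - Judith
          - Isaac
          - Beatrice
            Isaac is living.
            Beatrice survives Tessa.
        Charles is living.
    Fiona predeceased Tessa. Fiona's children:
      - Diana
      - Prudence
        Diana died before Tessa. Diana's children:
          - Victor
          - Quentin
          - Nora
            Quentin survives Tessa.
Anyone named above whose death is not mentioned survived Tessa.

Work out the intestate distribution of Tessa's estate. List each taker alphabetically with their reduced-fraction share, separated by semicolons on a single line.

Beatrice 1/100; Charles 3/100; Edmund 3/25; Harriet 3/25; Isaac 1/100; Judith 1/100; Kenneth 3/100; Lydia 3/25; Nora 1/50; Prudence 3/50; Quentin 1/50; Rose 2/5; Victor 1/50; Winifred 3/100

Rose, as surviving spouse, takes 2/5.
The remaining 3/5 passes to Tessa's descendants per stirpes.
The 3/5 is divided into 5 equal shares of 3/25 among Edmund, Harriet, Samuel, Fiona, Lydia.
Edmund is living and takes 3/25.
Harriet is living and takes 3/25.
Samuel predeceased; the 3/25 allotted to Samuel's branch passes to Samuel's issue by representation.
The 3/25 is divided into 4 equal shares of 3/100 among Kenneth, Oliver, Charles, Winifred.
Kenneth is living and takes 3/100.
Oliver predeceased; the 3/100 allotted to Oliver's branch passes to Oliver's issue by representation.
The 3/100 is divided into 3 equal shares of 1/100 among Judith, Isaac, Beatrice.
Judith is living and takes 1/100.
Isaac is living and takes 1/100.
Beatrice is living and takes 1/100.
Charles is living and takes 3/100.
Winifred is living and takes 3/100.
Fiona predeceased; the 3/25 allotted to Fiona's branch passes to Fiona's issue by representation.
The 3/25 is divided into 2 equal shares of 3/50 among Diana, Prudence.
Diana predeceased; the 3/50 allotted to Diana's branch passes to Diana's issue by representation.
The 3/50 is divided into 3 equal shares of 1/50 among Victor, Quentin, Nora.
Victor is living and takes 1/50.
Quentin is living and takes 1/50.
Nora is living and takes 1/50.
Prudence is living and takes 3/50.
Lydia is living and takes 3/25.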